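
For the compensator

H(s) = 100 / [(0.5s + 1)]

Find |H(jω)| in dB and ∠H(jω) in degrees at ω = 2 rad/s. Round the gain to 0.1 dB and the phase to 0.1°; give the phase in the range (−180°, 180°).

At ω = 2 rad/s:
pole (1 + j2·0.5) = 1 + j1 → |·| ≈ 1.4142, ∠ ≈ 45.00°
|H| = 100 · 1 / (1.4142) ≈ 70.711
Gain = 20 log₁₀(70.711) ≈ 36.99 dB
∠H = (0°) − (45.00°) = -45.00°

37.0 dB, -45.0°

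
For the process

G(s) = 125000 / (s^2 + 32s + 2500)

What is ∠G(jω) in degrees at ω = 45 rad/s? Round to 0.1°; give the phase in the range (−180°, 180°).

-71.7°

At s = jω = j45:
quadratic: (j45)² + 32·j45 + 2500 = 475 + j1440 → |·| ≈ 1516.3, ∠ ≈ 71.74°
∠G = 0.00° − 71.74° = -71.74°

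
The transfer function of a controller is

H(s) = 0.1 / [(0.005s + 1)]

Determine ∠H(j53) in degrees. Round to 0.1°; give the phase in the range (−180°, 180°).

-14.8°

At ω = 53 rad/s:
pole (1 + j53·0.005) = 1 + j0.265 → |·| ≈ 1.0345, ∠ ≈ 14.84°
∠H = (0°) − (14.84°) = -14.84°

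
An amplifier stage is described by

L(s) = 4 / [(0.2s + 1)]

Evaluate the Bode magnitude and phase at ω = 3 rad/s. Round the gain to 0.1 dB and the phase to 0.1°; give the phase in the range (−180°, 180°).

At ω = 3 rad/s:
pole (1 + j3·0.2) = 1 + j0.6 → |·| ≈ 1.1662, ∠ ≈ 30.96°
|L| = 4 · 1 / (1.1662) ≈ 3.4299
Gain = 20 log₁₀(3.4299) ≈ 10.71 dB
∠L = (0°) − (30.96°) = -30.96°

10.7 dB, -31.0°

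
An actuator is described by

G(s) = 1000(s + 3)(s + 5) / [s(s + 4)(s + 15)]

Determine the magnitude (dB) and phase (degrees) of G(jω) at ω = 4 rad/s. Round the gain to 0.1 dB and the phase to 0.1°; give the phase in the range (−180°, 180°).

39.2 dB, -58.1°

At s = jω = j4:
zero (s+3): 3 + j4 → |·| = √(3²+4²) = √25 ≈ 5, ∠ = arctan(4/3) ≈ 53.13°
zero (s+5): 5 + j4 → |·| = √(5²+4²) = √41 ≈ 6.4031, ∠ = arctan(4/5) ≈ 38.66°
pole (s+4): 4 + j4 → |·| = √(4²+4²) = √32 ≈ 5.6569, ∠ = arctan(4/4) ≈ 45.00°
pole (s+15): 15 + j4 → |·| = √(15²+4²) = √241 ≈ 15.524, ∠ = arctan(4/15) ≈ 14.93°
pole at origin: |s| = 4, ∠ = 90.00° (in denominator)
|G| = 1000 · 32.016 / 351.27 ≈ 91.144
Gain = 20 log₁₀(91.144) ≈ 39.19 dB
∠G = 91.79° − 149.93° = -58.14°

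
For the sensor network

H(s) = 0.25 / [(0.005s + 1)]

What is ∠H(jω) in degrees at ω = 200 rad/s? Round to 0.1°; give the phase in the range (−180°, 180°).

-45.0°

At ω = 200 rad/s:
pole (1 + j200·0.005) = 1 + j1 → |·| ≈ 1.4142, ∠ ≈ 45.00°
∠H = (0°) − (45.00°) = -45.00°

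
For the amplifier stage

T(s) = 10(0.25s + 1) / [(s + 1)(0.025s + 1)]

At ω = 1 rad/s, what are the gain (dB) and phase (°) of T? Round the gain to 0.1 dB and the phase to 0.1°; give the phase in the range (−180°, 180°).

At ω = 1 rad/s:
zero (1 + j1·0.25) = 1 + j0.25 → |·| ≈ 1.0308, ∠ ≈ 14.04°
pole (1 + j1·1) = 1 + j1 → |·| ≈ 1.4142, ∠ ≈ 45.00°
pole (1 + j1·0.025) = 1 + j0.025 → |·| ≈ 1.0003, ∠ ≈ 1.43°
|T| = 10 · 1.0308 / (1.4142 · 1.0003) ≈ 7.2867
Gain = 20 log₁₀(7.2867) ≈ 17.25 dB
∠T = (14.04°) − (45.00° + 1.43°) = -32.39°

17.3 dB, -32.4°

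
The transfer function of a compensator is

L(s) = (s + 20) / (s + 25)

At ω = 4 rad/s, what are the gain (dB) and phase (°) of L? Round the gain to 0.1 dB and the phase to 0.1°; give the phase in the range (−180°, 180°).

At s = jω = j4:
zero (s+20): 20 + j4 → |·| = √(20²+4²) = √416 ≈ 20.396, ∠ = arctan(4/20) ≈ 11.31°
pole (s+25): 25 + j4 → |·| = √(25²+4²) = √641 ≈ 25.318, ∠ = arctan(4/25) ≈ 9.09°
|L| = 1 · 20.396 / 25.318 ≈ 0.80559
Gain = 20 log₁₀(0.80559) ≈ -1.88 dB
∠L = 11.31° − 9.09° = 2.22°

-1.9 dB, 2.2°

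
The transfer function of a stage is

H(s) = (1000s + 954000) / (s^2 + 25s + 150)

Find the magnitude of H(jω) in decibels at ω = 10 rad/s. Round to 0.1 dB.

71.5 dB

Substitute s = j10:
Numerator: 1000(j10) + 954000 = 954000 + j10000
Denominator: (j10)^2 + 25(j10) + 150 = 50 + j250
|N| = √(954000² + 10000²) ≈ 9.5405e+05, ∠N ≈ 0.60°
|D| = √(50² + 250²) ≈ 254.95, ∠D ≈ 78.69°
|H| = 9.5405e+05 / 254.95 ≈ 3742.1
Gain = 20 log₁₀(3742.1) ≈ 71.46 dB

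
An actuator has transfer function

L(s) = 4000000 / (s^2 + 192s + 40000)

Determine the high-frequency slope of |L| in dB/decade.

Each pole contributes −20 dB/decade at high frequency; each zero contributes +20 dB/decade.
Net: 0 zero(s) − 2 pole(s) → -40 dB/decade.

-40 dB/decade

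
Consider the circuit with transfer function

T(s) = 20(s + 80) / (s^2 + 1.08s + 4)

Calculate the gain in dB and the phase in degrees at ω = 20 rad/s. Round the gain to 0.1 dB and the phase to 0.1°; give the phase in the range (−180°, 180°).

12.4 dB, -162.8°

At s = jω = j20:
zero (s+80): 80 + j20 → |·| = √(80²+20²) = √6800 ≈ 82.462, ∠ = arctan(20/80) ≈ 14.04°
quadratic: (j20)² + 1.08·j20 + 4 = -396 + j21.6 → |·| ≈ 396.59, ∠ ≈ 176.88°
|T| = 20 · 82.462 / 396.59 ≈ 4.1586
Gain = 20 log₁₀(4.1586) ≈ 12.38 dB
∠T = 14.04° − 176.88° = -162.84°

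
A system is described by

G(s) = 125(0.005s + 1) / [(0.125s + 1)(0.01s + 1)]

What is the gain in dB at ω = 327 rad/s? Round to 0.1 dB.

4.7 dB

At ω = 327 rad/s:
zero (1 + j327·0.005) = 1 + j1.635 → |·| ≈ 1.9166, ∠ ≈ 58.55°
pole (1 + j327·0.125) = 1 + j40.875 → |·| ≈ 40.887, ∠ ≈ 88.60°
pole (1 + j327·0.01) = 1 + j3.27 → |·| ≈ 3.4195, ∠ ≈ 73.00°
|G| = 125 · 1.9166 / (40.887 · 3.4195) ≈ 1.7135
Gain = 20 log₁₀(1.7135) ≈ 4.68 dB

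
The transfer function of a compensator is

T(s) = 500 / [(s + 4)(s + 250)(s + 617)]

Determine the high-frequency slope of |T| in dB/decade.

Each pole contributes −20 dB/decade at high frequency; each zero contributes +20 dB/decade.
Net: 0 zero(s) − 3 pole(s) → -60 dB/decade.

-60 dB/decade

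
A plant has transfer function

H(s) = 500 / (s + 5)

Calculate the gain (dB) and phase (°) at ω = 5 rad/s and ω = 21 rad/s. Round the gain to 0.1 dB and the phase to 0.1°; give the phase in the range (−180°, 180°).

ω = 5: 37.0 dB, -45.0°; ω = 21: 27.3 dB, -76.6°

Substitute s = j5:
Numerator: 500 = 500 + j0
Denominator: (j5) + 5 = 5 + j5
|N| = √(500² + 0²) ≈ 500, ∠N ≈ 0.00°
|D| = √(5² + 5²) ≈ 7.0711, ∠D ≈ 45.00°
|H| = 500 / 7.0711 ≈ 70.71
Gain = 20 log₁₀(70.71) ≈ 36.99 dB
∠H = 0.00° − 45.00° = -45.00°

Substitute s = j21:
Numerator: 500 = 500 + j0
Denominator: (j21) + 5 = 5 + j21
|N| = √(500² + 0²) ≈ 500, ∠N ≈ 0.00°
|D| = √(5² + 21²) ≈ 21.587, ∠D ≈ 76.61°
|H| = 500 / 21.587 ≈ 23.162
Gain = 20 log₁₀(23.162) ≈ 27.30 dB
∠H = 0.00° − 76.61° = -76.61°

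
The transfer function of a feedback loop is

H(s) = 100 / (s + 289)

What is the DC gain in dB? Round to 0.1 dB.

H(0) = 100 / 289 ≈ 0.34602
20 log₁₀(0.34602) ≈ -9.22 dB

-9.2 dB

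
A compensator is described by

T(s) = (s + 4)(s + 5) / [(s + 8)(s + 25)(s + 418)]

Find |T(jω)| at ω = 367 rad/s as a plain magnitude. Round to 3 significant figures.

0.00179

At s = jω = j367:
zero (s+4): 4 + j367 → |·| = √(4²+367²) = √134705 ≈ 367.02, ∠ = arctan(367/4) ≈ 89.38°
zero (s+5): 5 + j367 → |·| = √(5²+367²) = √134714 ≈ 367.03, ∠ = arctan(367/5) ≈ 89.22°
pole (s+8): 8 + j367 → |·| = √(8²+367²) = √134753 ≈ 367.09, ∠ = arctan(367/8) ≈ 88.75°
pole (s+25): 25 + j367 → |·| = √(25²+367²) = √135314 ≈ 367.85, ∠ = arctan(367/25) ≈ 86.10°
pole (s+418): 418 + j367 → |·| = √(418²+367²) = √309413 ≈ 556.25, ∠ = arctan(367/418) ≈ 41.28°
|T| = 1 · 1.3471e+05 / 7.5113e+07 ≈ 0.0017934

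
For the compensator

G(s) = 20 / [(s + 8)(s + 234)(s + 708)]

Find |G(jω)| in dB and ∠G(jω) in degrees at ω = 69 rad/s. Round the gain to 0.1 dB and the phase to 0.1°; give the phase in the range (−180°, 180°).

At s = jω = j69:
pole (s+8): 8 + j69 → |·| = √(8²+69²) = √4825 ≈ 69.462, ∠ = arctan(69/8) ≈ 83.39°
pole (s+234): 234 + j69 → |·| = √(234²+69²) = √59517 ≈ 243.96, ∠ = arctan(69/234) ≈ 16.43°
pole (s+708): 708 + j69 → |·| = √(708²+69²) = √506025 ≈ 711.35, ∠ = arctan(69/708) ≈ 5.57°
|G| = 20 / 1.2055e+07 ≈ 1.6591e-06
Gain = 20 log₁₀(1.6591e-06) ≈ -115.60 dB
∠G = 0.00° − 105.39° = -105.39°

-115.6 dB, -105.4°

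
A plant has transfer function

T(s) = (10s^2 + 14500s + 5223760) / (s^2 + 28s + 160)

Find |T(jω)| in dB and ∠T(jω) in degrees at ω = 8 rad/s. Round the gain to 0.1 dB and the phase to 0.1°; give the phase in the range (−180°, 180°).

86.6 dB, -65.5°

Substitute s = j8:
Numerator: 10(j8)^2 + 14500(j8) + 5223760 = 5223120 + j116000
Denominator: (j8)^2 + 28(j8) + 160 = 96 + j224
|N| = √(5223120² + 116000²) ≈ 5.2244e+06, ∠N ≈ 1.27°
|D| = √(96² + 224²) ≈ 243.7, ∠D ≈ 66.80°
|T| = 5.2244e+06 / 243.7 ≈ 21438
Gain = 20 log₁₀(21438) ≈ 86.62 dB
∠T = 1.27° − 66.80° = -65.53°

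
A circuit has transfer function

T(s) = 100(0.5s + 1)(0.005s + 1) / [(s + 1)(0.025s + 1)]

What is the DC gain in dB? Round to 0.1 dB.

40.0 dB

T(0) = 100 · 1 / 1 = 100
20 log₁₀(100) ≈ 40.00 dB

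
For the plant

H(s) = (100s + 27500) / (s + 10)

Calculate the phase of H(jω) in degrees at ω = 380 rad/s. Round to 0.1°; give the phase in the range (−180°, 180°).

Substitute s = j380:
Numerator: 100(j380) + 27500 = 27500 + j38000
Denominator: (j380) + 10 = 10 + j380
|N| = √(27500² + 38000²) ≈ 46907, ∠N ≈ 54.11°
|D| = √(10² + 380²) ≈ 380.13, ∠D ≈ 88.49°
∠H = 54.11° − 88.49° = -34.38°

-34.4°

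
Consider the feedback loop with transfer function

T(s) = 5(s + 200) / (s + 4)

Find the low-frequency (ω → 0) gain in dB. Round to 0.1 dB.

T(0) = 5·200 / (4) = 250
20 log₁₀(250) ≈ 47.96 dB

48.0 dB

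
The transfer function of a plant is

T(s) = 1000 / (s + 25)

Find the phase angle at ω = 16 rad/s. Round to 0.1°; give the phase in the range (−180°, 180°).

At s = jω = j16:
pole (s+25): 25 + j16 → |·| = √(25²+16²) = √881 ≈ 29.682, ∠ = arctan(16/25) ≈ 32.62°
∠T = 0.00° − 32.62° = -32.62°

-32.6°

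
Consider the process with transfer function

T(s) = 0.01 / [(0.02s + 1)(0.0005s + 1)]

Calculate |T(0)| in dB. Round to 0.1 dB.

T(0) = 0.01 · 1 / 1 = 0.01
20 log₁₀(0.01) ≈ -40.00 dB

-40.0 dB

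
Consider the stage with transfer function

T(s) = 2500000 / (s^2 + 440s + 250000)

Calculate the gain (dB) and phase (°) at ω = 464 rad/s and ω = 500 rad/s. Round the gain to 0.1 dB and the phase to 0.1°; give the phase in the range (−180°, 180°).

ω = 464: 21.6 dB, -80.4°; ω = 500: 21.1 dB, -90.0°

At s = jω = j464:
quadratic: (j464)² + 440·j464 + 250000 = 34704 + j204160 → |·| ≈ 2.0709e+05, ∠ ≈ 80.35°
|T| = 2500000 / 2.0709e+05 ≈ 12.072
Gain = 20 log₁₀(12.072) ≈ 21.64 dB
∠T = 0.00° − 80.35° = -80.35°

At s = jω = j500:
quadratic: (j500)² + 440·j500 + 250000 = 0 + j220000 → |·| ≈ 2.2e+05, ∠ ≈ 90.00°
|T| = 2500000 / 2.2e+05 ≈ 11.364
Gain = 20 log₁₀(11.364) ≈ 21.11 dB
∠T = 0.00° − 90.00° = -90.00°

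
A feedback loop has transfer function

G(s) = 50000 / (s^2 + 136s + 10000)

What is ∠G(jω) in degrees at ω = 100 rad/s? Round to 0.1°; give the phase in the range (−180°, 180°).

-90.0°

At s = jω = j100:
quadratic: (j100)² + 136·j100 + 10000 = 0 + j13600 → |·| ≈ 13600, ∠ ≈ 90.00°
∠G = 0.00° − 90.00° = -90.00°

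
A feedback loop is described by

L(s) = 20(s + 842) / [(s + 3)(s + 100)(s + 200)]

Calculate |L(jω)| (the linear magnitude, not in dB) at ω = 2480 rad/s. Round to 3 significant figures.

At s = jω = j2480:
zero (s+842): 842 + j2480 → |·| = √(842²+2480²) = √6859364 ≈ 2619, ∠ = arctan(2480/842) ≈ 71.25°
pole (s+3): 3 + j2480 → |·| = √(3²+2480²) = √6150409 ≈ 2480, ∠ = arctan(2480/3) ≈ 89.93°
pole (s+100): 100 + j2480 → |·| = √(100²+2480²) = √6160400 ≈ 2482, ∠ = arctan(2480/100) ≈ 87.69°
pole (s+200): 200 + j2480 → |·| = √(200²+2480²) = √6190400 ≈ 2488.1, ∠ = arctan(2480/200) ≈ 85.39°
|L| = 20 · 2619 / 1.5315e+10 ≈ 3.4202e-06

3.42e-06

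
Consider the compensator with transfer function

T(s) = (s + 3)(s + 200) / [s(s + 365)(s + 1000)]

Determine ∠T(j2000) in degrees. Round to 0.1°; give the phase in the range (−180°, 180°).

-58.9°

At s = jω = j2000:
zero (s+3): 3 + j2000 → |·| = √(3²+2000²) = √4000009 ≈ 2000, ∠ = arctan(2000/3) ≈ 89.91°
zero (s+200): 200 + j2000 → |·| = √(200²+2000²) = √4040000 ≈ 2010, ∠ = arctan(2000/200) ≈ 84.29°
pole (s+365): 365 + j2000 → |·| = √(365²+2000²) = √4133225 ≈ 2033, ∠ = arctan(2000/365) ≈ 79.66°
pole (s+1000): 1000 + j2000 → |·| = √(1000²+2000²) = √5000000 ≈ 2236.1, ∠ = arctan(2000/1000) ≈ 63.43°
pole at origin: |s| = 2000, ∠ = 90.00° (in denominator)
∠T = 174.20° − 233.09° = -58.89°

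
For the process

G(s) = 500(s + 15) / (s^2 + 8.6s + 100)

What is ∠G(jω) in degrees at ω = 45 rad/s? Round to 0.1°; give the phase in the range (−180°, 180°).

At s = jω = j45:
zero (s+15): 15 + j45 → |·| = √(15²+45²) = √2250 ≈ 47.434, ∠ = arctan(45/15) ≈ 71.57°
quadratic: (j45)² + 8.6·j45 + 100 = -1925 + j387 → |·| ≈ 1963.5, ∠ ≈ 168.63°
∠G = 71.57° − 168.63° = -97.06°

-97.1°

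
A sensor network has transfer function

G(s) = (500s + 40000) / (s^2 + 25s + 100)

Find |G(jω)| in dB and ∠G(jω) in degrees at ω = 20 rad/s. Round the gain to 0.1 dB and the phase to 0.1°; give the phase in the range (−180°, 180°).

37.0 dB, -106.9°

Substitute s = j20:
Numerator: 500(j20) + 40000 = 40000 + j10000
Denominator: (j20)^2 + 25(j20) + 100 = -300 + j500
|N| = √(40000² + 10000²) ≈ 41231, ∠N ≈ 14.04°
|D| = √(300² + 500²) ≈ 583.1, ∠D ≈ 120.96°
|G| = 41231 / 583.1 ≈ 70.71
Gain = 20 log₁₀(70.71) ≈ 36.99 dB
∠G = 14.04° − 120.96° = -106.92°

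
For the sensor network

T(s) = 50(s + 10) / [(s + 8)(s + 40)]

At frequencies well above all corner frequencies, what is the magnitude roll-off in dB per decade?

-20 dB/decade

Each pole contributes −20 dB/decade at high frequency; each zero contributes +20 dB/decade.
Net: 1 zero(s) − 2 pole(s) → -20 dB/decade.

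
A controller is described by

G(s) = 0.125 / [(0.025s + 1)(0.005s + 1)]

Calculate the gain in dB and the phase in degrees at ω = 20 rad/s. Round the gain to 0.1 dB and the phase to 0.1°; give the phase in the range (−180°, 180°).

-19.1 dB, -32.3°

At ω = 20 rad/s:
pole (1 + j20·0.025) = 1 + j0.5 → |·| ≈ 1.118, ∠ ≈ 26.57°
pole (1 + j20·0.005) = 1 + j0.1 → |·| ≈ 1.005, ∠ ≈ 5.71°
|G| = 0.125 · 1 / (1.118 · 1.005) ≈ 0.11125
Gain = 20 log₁₀(0.11125) ≈ -19.07 dB
∠G = (0°) − (26.57° + 5.71°) = -32.28°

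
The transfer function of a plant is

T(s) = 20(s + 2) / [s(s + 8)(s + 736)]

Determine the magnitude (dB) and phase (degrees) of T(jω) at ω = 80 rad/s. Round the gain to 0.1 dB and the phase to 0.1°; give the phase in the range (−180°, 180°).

-69.5 dB, -91.9°

At s = jω = j80:
zero (s+2): 2 + j80 → |·| = √(2²+80²) = √6404 ≈ 80.025, ∠ = arctan(80/2) ≈ 88.57°
pole (s+8): 8 + j80 → |·| = √(8²+80²) = √6464 ≈ 80.399, ∠ = arctan(80/8) ≈ 84.29°
pole (s+736): 736 + j80 → |·| = √(736²+80²) = √548096 ≈ 740.34, ∠ = arctan(80/736) ≈ 6.20°
pole at origin: |s| = 80, ∠ = 90.00° (in denominator)
|T| = 20 · 80.025 / 4.7618e+06 ≈ 0.00033611
Gain = 20 log₁₀(0.00033611) ≈ -69.47 dB
∠T = 88.57° − 180.49° = -91.92°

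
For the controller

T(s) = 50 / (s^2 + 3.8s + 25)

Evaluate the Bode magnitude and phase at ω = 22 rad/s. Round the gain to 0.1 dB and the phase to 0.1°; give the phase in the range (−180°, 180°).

-19.4 dB, -169.7°

At s = jω = j22:
quadratic: (j22)² + 3.8·j22 + 25 = -459 + j83.6 → |·| ≈ 466.55, ∠ ≈ 169.68°
|T| = 50 / 466.55 ≈ 0.10717
Gain = 20 log₁₀(0.10717) ≈ -19.40 dB
∠T = 0.00° − 169.68° = -169.68°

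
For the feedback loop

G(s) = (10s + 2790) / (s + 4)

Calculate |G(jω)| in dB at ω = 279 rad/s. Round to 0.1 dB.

Substitute s = j279:
Numerator: 10(j279) + 2790 = 2790 + j2790
Denominator: (j279) + 4 = 4 + j279
|N| = √(2790² + 2790²) ≈ 3945.7, ∠N ≈ 45.00°
|D| = √(4² + 279²) ≈ 279.03, ∠D ≈ 89.18°
|G| = 3945.7 / 279.03 ≈ 14.141
Gain = 20 log₁₀(14.141) ≈ 23.01 dB

23.0 dB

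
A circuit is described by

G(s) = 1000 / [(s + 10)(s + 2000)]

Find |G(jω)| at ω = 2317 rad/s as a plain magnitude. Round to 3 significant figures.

0.000141

At s = jω = j2317:
pole (s+10): 10 + j2317 → |·| = √(10²+2317²) = √5368589 ≈ 2317, ∠ = arctan(2317/10) ≈ 89.75°
pole (s+2000): 2000 + j2317 → |·| = √(2000²+2317²) = √9368489 ≈ 3060.8, ∠ = arctan(2317/2000) ≈ 49.20°
|G| = 1000 / 7.0919e+06 ≈ 0.00014101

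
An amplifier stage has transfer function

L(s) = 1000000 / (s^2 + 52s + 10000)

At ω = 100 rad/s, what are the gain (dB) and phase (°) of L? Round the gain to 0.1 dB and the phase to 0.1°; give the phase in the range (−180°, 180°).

At s = jω = j100:
quadratic: (j100)² + 52·j100 + 10000 = 0 + j5200 → |·| ≈ 5200, ∠ ≈ 90.00°
|L| = 1000000 / 5200 ≈ 192.31
Gain = 20 log₁₀(192.31) ≈ 45.68 dB
∠L = 0.00° − 90.00° = -90.00°

45.7 dB, -90.0°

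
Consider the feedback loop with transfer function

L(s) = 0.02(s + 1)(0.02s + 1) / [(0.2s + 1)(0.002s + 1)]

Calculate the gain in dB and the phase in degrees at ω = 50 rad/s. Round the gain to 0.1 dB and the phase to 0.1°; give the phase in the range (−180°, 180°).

At ω = 50 rad/s:
zero (1 + j50·1) = 1 + j50 → |·| ≈ 50.01, ∠ ≈ 88.85°
zero (1 + j50·0.02) = 1 + j1 → |·| ≈ 1.4142, ∠ ≈ 45.00°
pole (1 + j50·0.2) = 1 + j10 → |·| ≈ 10.05, ∠ ≈ 84.29°
pole (1 + j50·0.002) = 1 + j0.1 → |·| ≈ 1.005, ∠ ≈ 5.71°
|L| = 0.02 · 50.01 · 1.4142 / (10.05 · 1.005) ≈ 0.14004
Gain = 20 log₁₀(0.14004) ≈ -17.07 dB
∠L = (88.85° + 45.00°) − (84.29° + 5.71°) = 43.85°

-17.1 dB, 43.9°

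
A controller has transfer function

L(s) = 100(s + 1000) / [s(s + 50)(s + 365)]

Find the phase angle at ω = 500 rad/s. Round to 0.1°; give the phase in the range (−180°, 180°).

At s = jω = j500:
zero (s+1000): 1000 + j500 → |·| = √(1000²+500²) = √1250000 ≈ 1118, ∠ = arctan(500/1000) ≈ 26.57°
pole (s+50): 50 + j500 → |·| = √(50²+500²) = √252500 ≈ 502.49, ∠ = arctan(500/50) ≈ 84.29°
pole (s+365): 365 + j500 → |·| = √(365²+500²) = √383225 ≈ 619.05, ∠ = arctan(500/365) ≈ 53.87°
pole at origin: |s| = 500, ∠ = 90.00° (in denominator)
∠L = 26.57° − 228.16° = -201.59° ≡ 158.41° (principal value)

158.4°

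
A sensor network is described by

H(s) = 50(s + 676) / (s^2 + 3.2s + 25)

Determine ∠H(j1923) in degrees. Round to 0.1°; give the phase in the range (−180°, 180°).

At s = jω = j1923:
zero (s+676): 676 + j1923 → |·| = √(676²+1923²) = √4154905 ≈ 2038.4, ∠ = arctan(1923/676) ≈ 70.63°
quadratic: (j1923)² + 3.2·j1923 + 25 = -3697904 + j6153.6 → |·| ≈ 3.6979e+06, ∠ ≈ 179.90°
∠H = 70.63° − 179.90° = -109.27°

-109.3°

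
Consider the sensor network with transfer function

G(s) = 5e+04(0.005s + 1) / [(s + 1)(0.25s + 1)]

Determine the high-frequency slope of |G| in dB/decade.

-20 dB/decade

Each pole contributes −20 dB/decade at high frequency; each zero contributes +20 dB/decade.
Net: 1 zero(s) − 2 pole(s) → -20 dB/decade.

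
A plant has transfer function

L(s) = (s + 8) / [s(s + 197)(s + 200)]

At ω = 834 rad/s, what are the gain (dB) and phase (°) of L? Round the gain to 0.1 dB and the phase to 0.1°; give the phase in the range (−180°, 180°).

-117.3 dB, -153.8°

At s = jω = j834:
zero (s+8): 8 + j834 → |·| = √(8²+834²) = √695620 ≈ 834.04, ∠ = arctan(834/8) ≈ 89.45°
pole (s+197): 197 + j834 → |·| = √(197²+834²) = √734365 ≈ 856.95, ∠ = arctan(834/197) ≈ 76.71°
pole (s+200): 200 + j834 → |·| = √(200²+834²) = √735556 ≈ 857.65, ∠ = arctan(834/200) ≈ 76.51°
pole at origin: |s| = 834, ∠ = 90.00° (in denominator)
|L| = 1 · 834.04 / 6.1296e+08 ≈ 1.3607e-06
Gain = 20 log₁₀(1.3607e-06) ≈ -117.32 dB
∠L = 89.45° − 243.22° = -153.77°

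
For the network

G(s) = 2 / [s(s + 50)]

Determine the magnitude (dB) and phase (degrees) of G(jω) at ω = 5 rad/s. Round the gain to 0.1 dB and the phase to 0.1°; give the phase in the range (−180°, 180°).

At s = jω = j5:
pole (s+50): 50 + j5 → |·| = √(50²+5²) = √2525 ≈ 50.249, ∠ = arctan(5/50) ≈ 5.71°
pole at origin: |s| = 5, ∠ = 90.00° (in denominator)
|G| = 2 / 251.25 ≈ 0.0079602
Gain = 20 log₁₀(0.0079602) ≈ -41.98 dB
∠G = 0.00° − 95.71° = -95.71°

-42.0 dB, -95.7°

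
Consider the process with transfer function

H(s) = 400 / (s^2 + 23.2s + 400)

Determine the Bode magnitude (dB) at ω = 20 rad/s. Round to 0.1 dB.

At s = jω = j20:
quadratic: (j20)² + 23.2·j20 + 400 = 0 + j464 → |·| ≈ 464, ∠ ≈ 90.00°
|H| = 400 / 464 ≈ 0.86207
Gain = 20 log₁₀(0.86207) ≈ -1.29 dB

-1.3 dB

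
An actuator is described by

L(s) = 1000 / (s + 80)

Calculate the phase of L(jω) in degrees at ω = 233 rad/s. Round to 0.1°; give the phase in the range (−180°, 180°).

Substitute s = j233:
Numerator: 1000 = 1000 + j0
Denominator: (j233) + 80 = 80 + j233
|N| = √(1000² + 0²) ≈ 1000, ∠N ≈ 0.00°
|D| = √(80² + 233²) ≈ 246.35, ∠D ≈ 71.05°
∠L = 0.00° − 71.05° = -71.05°

-71.1°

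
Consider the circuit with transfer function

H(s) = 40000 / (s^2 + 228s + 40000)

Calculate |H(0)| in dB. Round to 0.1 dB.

0.0 dB

H(0) = 40000 / 40000 = 1
20 log₁₀(1) ≈ 0.00 dB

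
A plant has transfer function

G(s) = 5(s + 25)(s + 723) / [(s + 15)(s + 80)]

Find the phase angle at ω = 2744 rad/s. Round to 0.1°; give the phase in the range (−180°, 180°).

At s = jω = j2744:
zero (s+25): 25 + j2744 → |·| = √(25²+2744²) = √7530161 ≈ 2744.1, ∠ = arctan(2744/25) ≈ 89.48°
zero (s+723): 723 + j2744 → |·| = √(723²+2744²) = √8052265 ≈ 2837.7, ∠ = arctan(2744/723) ≈ 75.24°
pole (s+15): 15 + j2744 → |·| = √(15²+2744²) = √7529761 ≈ 2744, ∠ = arctan(2744/15) ≈ 89.69°
pole (s+80): 80 + j2744 → |·| = √(80²+2744²) = √7535936 ≈ 2745.2, ∠ = arctan(2744/80) ≈ 88.33°
∠G = 164.72° − 178.02° = -13.30°

-13.3°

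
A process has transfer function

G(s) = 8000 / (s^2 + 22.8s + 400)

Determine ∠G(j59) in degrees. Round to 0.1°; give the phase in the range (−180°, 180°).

-156.4°

At s = jω = j59:
quadratic: (j59)² + 22.8·j59 + 400 = -3081 + j1345.2 → |·| ≈ 3361.9, ∠ ≈ 156.41°
∠G = 0.00° − 156.41° = -156.41°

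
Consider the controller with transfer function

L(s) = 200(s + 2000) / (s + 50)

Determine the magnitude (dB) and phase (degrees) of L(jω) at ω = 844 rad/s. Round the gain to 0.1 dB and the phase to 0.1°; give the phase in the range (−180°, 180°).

54.2 dB, -63.7°

At s = jω = j844:
zero (s+2000): 2000 + j844 → |·| = √(2000²+844²) = √4712336 ≈ 2170.8, ∠ = arctan(844/2000) ≈ 22.88°
pole (s+50): 50 + j844 → |·| = √(50²+844²) = √714836 ≈ 845.48, ∠ = arctan(844/50) ≈ 86.61°
|L| = 200 · 2170.8 / 845.48 ≈ 513.51
Gain = 20 log₁₀(513.51) ≈ 54.21 dB
∠L = 22.88° − 86.61° = -63.73°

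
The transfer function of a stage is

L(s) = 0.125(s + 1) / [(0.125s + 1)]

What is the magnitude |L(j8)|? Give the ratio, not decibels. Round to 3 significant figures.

0.713

At ω = 8 rad/s:
zero (1 + j8·1) = 1 + j8 → |·| ≈ 8.0623, ∠ ≈ 82.87°
pole (1 + j8·0.125) = 1 + j1 → |·| ≈ 1.4142, ∠ ≈ 45.00°
|L| = 0.125 · 8.0623 / (1.4142) ≈ 0.71262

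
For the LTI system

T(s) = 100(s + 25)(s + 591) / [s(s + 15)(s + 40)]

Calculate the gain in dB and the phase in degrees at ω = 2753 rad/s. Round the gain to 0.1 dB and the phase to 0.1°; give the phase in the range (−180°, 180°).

At s = jω = j2753:
zero (s+25): 25 + j2753 → |·| = √(25²+2753²) = √7579634 ≈ 2753.1, ∠ = arctan(2753/25) ≈ 89.48°
zero (s+591): 591 + j2753 → |·| = √(591²+2753²) = √7928290 ≈ 2815.7, ∠ = arctan(2753/591) ≈ 77.88°
pole (s+15): 15 + j2753 → |·| = √(15²+2753²) = √7579234 ≈ 2753, ∠ = arctan(2753/15) ≈ 89.69°
pole (s+40): 40 + j2753 → |·| = √(40²+2753²) = √7580609 ≈ 2753.3, ∠ = arctan(2753/40) ≈ 89.17°
pole at origin: |s| = 2753, ∠ = 90.00° (in denominator)
|T| = 100 · 7.7519e+06 / 2.0867e+10 ≈ 0.037149
Gain = 20 log₁₀(0.037149) ≈ -28.60 dB
∠T = 167.36° − 268.86° = -101.50°

-28.6 dB, -101.5°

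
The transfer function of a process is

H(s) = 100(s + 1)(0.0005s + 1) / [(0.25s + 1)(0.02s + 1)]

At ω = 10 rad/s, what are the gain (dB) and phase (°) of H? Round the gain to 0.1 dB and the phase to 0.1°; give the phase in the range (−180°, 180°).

51.3 dB, 5.1°

At ω = 10 rad/s:
zero (1 + j10·1) = 1 + j10 → |·| ≈ 10.05, ∠ ≈ 84.29°
zero (1 + j10·0.0005) = 1 + j0.005 → |·| ≈ 1, ∠ ≈ 0.29°
pole (1 + j10·0.25) = 1 + j2.5 → |·| ≈ 2.6926, ∠ ≈ 68.20°
pole (1 + j10·0.02) = 1 + j0.2 → |·| ≈ 1.0198, ∠ ≈ 11.31°
|H| = 100 · 10.05 · 1 / (2.6926 · 1.0198) ≈ 366
Gain = 20 log₁₀(366) ≈ 51.27 dB
∠H = (84.29° + 0.29°) − (68.20° + 11.31°) = 5.07°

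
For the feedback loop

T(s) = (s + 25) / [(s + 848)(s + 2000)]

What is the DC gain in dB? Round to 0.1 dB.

-96.6 dB

T(0) = 1·25 / (848·2000) ≈ 1.4741e-05
20 log₁₀(1.4741e-05) ≈ -96.63 dB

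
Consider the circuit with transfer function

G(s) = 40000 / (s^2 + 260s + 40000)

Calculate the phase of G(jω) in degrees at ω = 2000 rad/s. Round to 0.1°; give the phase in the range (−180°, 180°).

At s = jω = j2000:
quadratic: (j2000)² + 260·j2000 + 40000 = -3960000 + j520000 → |·| ≈ 3.994e+06, ∠ ≈ 172.52°
∠G = 0.00° − 172.52° = -172.52°

-172.5°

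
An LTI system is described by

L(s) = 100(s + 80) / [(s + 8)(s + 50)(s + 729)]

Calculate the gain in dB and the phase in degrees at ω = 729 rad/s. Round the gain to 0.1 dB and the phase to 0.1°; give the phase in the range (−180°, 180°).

At s = jω = j729:
zero (s+80): 80 + j729 → |·| = √(80²+729²) = √537841 ≈ 733.38, ∠ = arctan(729/80) ≈ 83.74°
pole (s+8): 8 + j729 → |·| = √(8²+729²) = √531505 ≈ 729.04, ∠ = arctan(729/8) ≈ 89.37°
pole (s+50): 50 + j729 → |·| = √(50²+729²) = √533941 ≈ 730.71, ∠ = arctan(729/50) ≈ 86.08°
pole (s+729): 729 + j729 → |·| = √(729²+729²) = √1062882 ≈ 1031, ∠ = arctan(729/729) ≈ 45.00°
|L| = 100 · 733.38 / 5.4923e+08 ≈ 0.00013353
Gain = 20 log₁₀(0.00013353) ≈ -77.49 dB
∠L = 83.74° − 220.45° = -136.71°

-77.5 dB, -136.7°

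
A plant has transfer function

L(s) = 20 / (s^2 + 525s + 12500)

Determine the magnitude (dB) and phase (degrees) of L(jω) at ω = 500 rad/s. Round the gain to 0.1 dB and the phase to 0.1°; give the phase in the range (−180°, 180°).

Substitute s = j500:
Numerator: 20 = 20 + j0
Denominator: (j500)^2 + 525(j500) + 12500 = -237500 + j262500
|N| = √(20² + 0²) ≈ 20, ∠N ≈ 0.00°
|D| = √(237500² + 262500²) ≈ 3.54e+05, ∠D ≈ 132.14°
|L| = 20 / 3.54e+05 ≈ 5.6497e-05
Gain = 20 log₁₀(5.6497e-05) ≈ -84.96 dB
∠L = 0.00° − 132.14° = -132.14°

-85.0 dB, -132.1°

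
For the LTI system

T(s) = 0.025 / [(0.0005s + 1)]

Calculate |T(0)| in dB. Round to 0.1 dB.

T(0) = 0.025 · 1 / 1 = 0.025
20 log₁₀(0.025) ≈ -32.04 dB

-32.0 dB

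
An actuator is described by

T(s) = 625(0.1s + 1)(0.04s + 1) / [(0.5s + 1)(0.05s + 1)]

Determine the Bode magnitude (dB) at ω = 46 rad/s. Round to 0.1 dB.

At ω = 46 rad/s:
zero (1 + j46·0.1) = 1 + j4.6 → |·| ≈ 4.7074, ∠ ≈ 77.74°
zero (1 + j46·0.04) = 1 + j1.84 → |·| ≈ 2.0942, ∠ ≈ 61.48°
pole (1 + j46·0.5) = 1 + j23 → |·| ≈ 23.022, ∠ ≈ 87.51°
pole (1 + j46·0.05) = 1 + j2.3 → |·| ≈ 2.508, ∠ ≈ 66.50°
|T| = 625 · 4.7074 · 2.0942 / (23.022 · 2.508) ≈ 106.71
Gain = 20 log₁₀(106.71) ≈ 40.56 dB

40.6 dB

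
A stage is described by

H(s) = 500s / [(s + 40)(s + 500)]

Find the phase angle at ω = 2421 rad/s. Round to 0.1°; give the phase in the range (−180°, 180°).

-77.4°

At s = jω = j2421:
zero at origin: s = j2421 → |·| = 2421, ∠ = 90.00°
pole (s+40): 40 + j2421 → |·| = √(40²+2421²) = √5862841 ≈ 2421.3, ∠ = arctan(2421/40) ≈ 89.05°
pole (s+500): 500 + j2421 → |·| = √(500²+2421²) = √6111241 ≈ 2472.1, ∠ = arctan(2421/500) ≈ 78.33°
∠H = 90.00° − 167.38° = -77.38°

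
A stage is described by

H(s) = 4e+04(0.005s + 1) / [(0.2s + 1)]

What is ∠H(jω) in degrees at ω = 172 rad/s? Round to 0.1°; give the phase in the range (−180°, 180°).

At ω = 172 rad/s:
zero (1 + j172·0.005) = 1 + j0.86 → |·| ≈ 1.3189, ∠ ≈ 40.70°
pole (1 + j172·0.2) = 1 + j34.4 → |·| ≈ 34.415, ∠ ≈ 88.33°
∠H = (40.70°) − (88.33°) = -47.63°

-47.6°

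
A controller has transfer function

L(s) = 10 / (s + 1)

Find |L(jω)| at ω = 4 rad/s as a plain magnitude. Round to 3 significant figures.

At s = jω = j4:
pole (s+1): 1 + j4 → |·| = √(1²+4²) = √17 ≈ 4.1231, ∠ = arctan(4/1) ≈ 75.96°
|L| = 10 / 4.1231 ≈ 2.4254

2.43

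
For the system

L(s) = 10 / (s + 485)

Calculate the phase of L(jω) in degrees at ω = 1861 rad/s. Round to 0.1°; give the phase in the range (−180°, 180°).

-75.4°

At s = jω = j1861:
pole (s+485): 485 + j1861 → |·| = √(485²+1861²) = √3698546 ≈ 1923.2, ∠ = arctan(1861/485) ≈ 75.39°
∠L = 0.00° − 75.39° = -75.39°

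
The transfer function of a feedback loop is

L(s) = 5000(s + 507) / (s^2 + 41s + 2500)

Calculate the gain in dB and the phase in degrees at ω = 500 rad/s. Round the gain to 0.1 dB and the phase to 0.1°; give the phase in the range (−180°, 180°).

At s = jω = j500:
zero (s+507): 507 + j500 → |·| = √(507²+500²) = √507049 ≈ 712.07, ∠ = arctan(500/507) ≈ 44.60°
quadratic: (j500)² + 41·j500 + 2500 = -247500 + j20500 → |·| ≈ 2.4835e+05, ∠ ≈ 175.27°
|L| = 5000 · 712.07 / 2.4835e+05 ≈ 14.336
Gain = 20 log₁₀(14.336) ≈ 23.13 dB
∠L = 44.60° − 175.27° = -130.67°

23.1 dB, -130.7°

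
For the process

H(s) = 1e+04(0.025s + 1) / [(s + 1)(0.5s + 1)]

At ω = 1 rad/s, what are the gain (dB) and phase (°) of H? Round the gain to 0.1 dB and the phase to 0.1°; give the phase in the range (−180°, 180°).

76.0 dB, -70.1°

At ω = 1 rad/s:
zero (1 + j1·0.025) = 1 + j0.025 → |·| ≈ 1.0003, ∠ ≈ 1.43°
pole (1 + j1·1) = 1 + j1 → |·| ≈ 1.4142, ∠ ≈ 45.00°
pole (1 + j1·0.5) = 1 + j0.5 → |·| ≈ 1.118, ∠ ≈ 26.57°
|H| = 1e+04 · 1.0003 / (1.4142 · 1.118) ≈ 6326.7
Gain = 20 log₁₀(6326.7) ≈ 76.02 dB
∠H = (1.43°) − (45.00° + 26.57°) = -70.14°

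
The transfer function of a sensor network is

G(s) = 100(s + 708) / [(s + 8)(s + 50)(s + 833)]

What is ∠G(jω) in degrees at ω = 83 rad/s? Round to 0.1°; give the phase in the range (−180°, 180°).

-142.4°

At s = jω = j83:
zero (s+708): 708 + j83 → |·| = √(708²+83²) = √508153 ≈ 712.85, ∠ = arctan(83/708) ≈ 6.69°
pole (s+8): 8 + j83 → |·| = √(8²+83²) = √6953 ≈ 83.385, ∠ = arctan(83/8) ≈ 84.49°
pole (s+50): 50 + j83 → |·| = √(50²+83²) = √9389 ≈ 96.897, ∠ = arctan(83/50) ≈ 58.93°
pole (s+833): 833 + j83 → |·| = √(833²+83²) = √700778 ≈ 837.12, ∠ = arctan(83/833) ≈ 5.69°
∠G = 6.69° − 149.11° = -142.42°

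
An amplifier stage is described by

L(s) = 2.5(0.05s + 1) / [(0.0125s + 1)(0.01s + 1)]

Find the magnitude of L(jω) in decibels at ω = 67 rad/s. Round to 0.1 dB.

14.9 dB

At ω = 67 rad/s:
zero (1 + j67·0.05) = 1 + j3.35 → |·| ≈ 3.4961, ∠ ≈ 73.38°
pole (1 + j67·0.0125) = 1 + j0.8375 → |·| ≈ 1.3044, ∠ ≈ 39.95°
pole (1 + j67·0.01) = 1 + j0.67 → |·| ≈ 1.2037, ∠ ≈ 33.82°
|L| = 2.5 · 3.4961 / (1.3044 · 1.2037) ≈ 5.5667
Gain = 20 log₁₀(5.5667) ≈ 14.91 dB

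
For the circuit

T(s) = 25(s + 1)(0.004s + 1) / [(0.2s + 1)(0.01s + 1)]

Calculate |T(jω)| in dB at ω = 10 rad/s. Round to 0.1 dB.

41.0 dB

At ω = 10 rad/s:
zero (1 + j10·1) = 1 + j10 → |·| ≈ 10.05, ∠ ≈ 84.29°
zero (1 + j10·0.004) = 1 + j0.04 → |·| ≈ 1.0008, ∠ ≈ 2.29°
pole (1 + j10·0.2) = 1 + j2 → |·| ≈ 2.2361, ∠ ≈ 63.43°
pole (1 + j10·0.01) = 1 + j0.1 → |·| ≈ 1.005, ∠ ≈ 5.71°
|T| = 25 · 10.05 · 1.0008 / (2.2361 · 1.005) ≈ 111.89
Gain = 20 log₁₀(111.89) ≈ 40.98 dB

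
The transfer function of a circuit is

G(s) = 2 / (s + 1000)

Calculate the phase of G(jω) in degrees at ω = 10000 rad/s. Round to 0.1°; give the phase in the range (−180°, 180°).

At s = jω = j10000:
pole (s+1000): 1000 + j10000 → |·| = √(1000²+10000²) = √101000000 ≈ 10050, ∠ = arctan(10000/1000) ≈ 84.29°
∠G = 0.00° − 84.29° = -84.29°

-84.3°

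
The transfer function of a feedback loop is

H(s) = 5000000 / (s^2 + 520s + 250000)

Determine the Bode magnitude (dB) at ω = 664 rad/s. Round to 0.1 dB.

22.1 dB

At s = jω = j664:
quadratic: (j664)² + 520·j664 + 250000 = -190896 + j345280 → |·| ≈ 3.9454e+05, ∠ ≈ 118.94°
|H| = 5000000 / 3.9454e+05 ≈ 12.673
Gain = 20 log₁₀(12.673) ≈ 22.06 dB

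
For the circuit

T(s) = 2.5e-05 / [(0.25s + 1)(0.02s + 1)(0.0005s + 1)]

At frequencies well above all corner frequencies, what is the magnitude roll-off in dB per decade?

Each pole contributes −20 dB/decade at high frequency; each zero contributes +20 dB/decade.
Net: 0 zero(s) − 3 pole(s) → -60 dB/decade.

-60 dB/decade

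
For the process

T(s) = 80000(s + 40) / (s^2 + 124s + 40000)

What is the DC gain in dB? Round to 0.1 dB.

38.1 dB

T(0) = 80000·40 / 40000 = 80
20 log₁₀(80) ≈ 38.06 dB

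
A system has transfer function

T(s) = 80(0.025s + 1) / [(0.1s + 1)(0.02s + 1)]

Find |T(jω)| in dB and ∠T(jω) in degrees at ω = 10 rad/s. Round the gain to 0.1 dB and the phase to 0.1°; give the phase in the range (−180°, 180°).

At ω = 10 rad/s:
zero (1 + j10·0.025) = 1 + j0.25 → |·| ≈ 1.0308, ∠ ≈ 14.04°
pole (1 + j10·0.1) = 1 + j1 → |·| ≈ 1.4142, ∠ ≈ 45.00°
pole (1 + j10·0.02) = 1 + j0.2 → |·| ≈ 1.0198, ∠ ≈ 11.31°
|T| = 80 · 1.0308 / (1.4142 · 1.0198) ≈ 57.179
Gain = 20 log₁₀(57.179) ≈ 35.14 dB
∠T = (14.04°) − (45.00° + 11.31°) = -42.27°

35.1 dB, -42.3°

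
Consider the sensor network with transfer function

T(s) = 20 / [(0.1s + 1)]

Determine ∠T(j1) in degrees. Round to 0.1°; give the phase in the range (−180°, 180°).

-5.7°

At ω = 1 rad/s:
pole (1 + j1·0.1) = 1 + j0.1 → |·| ≈ 1.005, ∠ ≈ 5.71°
∠T = (0°) − (5.71°) = -5.71°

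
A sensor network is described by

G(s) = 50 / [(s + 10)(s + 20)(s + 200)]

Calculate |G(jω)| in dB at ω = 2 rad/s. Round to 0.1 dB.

At s = jω = j2:
pole (s+10): 10 + j2 → |·| = √(10²+2²) = √104 ≈ 10.198, ∠ = arctan(2/10) ≈ 11.31°
pole (s+20): 20 + j2 → |·| = √(20²+2²) = √404 ≈ 20.1, ∠ = arctan(2/20) ≈ 5.71°
pole (s+200): 200 + j2 → |·| = √(200²+2²) = √40004 ≈ 200.01, ∠ = arctan(2/200) ≈ 0.57°
|G| = 50 / 40998 ≈ 0.0012196
Gain = 20 log₁₀(0.0012196) ≈ -58.28 dB

-58.3 dB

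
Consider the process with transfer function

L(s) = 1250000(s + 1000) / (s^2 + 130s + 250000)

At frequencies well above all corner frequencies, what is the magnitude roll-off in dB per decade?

Each pole contributes −20 dB/decade at high frequency; each zero contributes +20 dB/decade.
Net: 1 zero(s) − 2 pole(s) → -20 dB/decade.

-20 dB/decade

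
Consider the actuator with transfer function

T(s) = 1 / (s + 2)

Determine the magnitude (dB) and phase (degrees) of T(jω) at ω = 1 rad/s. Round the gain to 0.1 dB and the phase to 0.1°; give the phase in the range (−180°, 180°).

-7.0 dB, -26.6°

Substitute s = j1:
Numerator: 1 = 1 + j0
Denominator: (j1) + 2 = 2 + j1
|N| = √(1² + 0²) ≈ 1, ∠N ≈ 0.00°
|D| = √(2² + 1²) ≈ 2.2361, ∠D ≈ 26.57°
|T| = 1 / 2.2361 ≈ 0.44721
Gain = 20 log₁₀(0.44721) ≈ -6.99 dB
∠T = 0.00° − 26.57° = -26.57°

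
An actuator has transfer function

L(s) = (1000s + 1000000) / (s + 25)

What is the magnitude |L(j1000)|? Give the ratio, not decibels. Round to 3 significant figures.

Substitute s = j1000:
Numerator: 1000(j1000) + 1000000 = 1000000 + j1000000
Denominator: (j1000) + 25 = 25 + j1000
|N| = √(1000000² + 1000000²) ≈ 1.4142e+06, ∠N ≈ 45.00°
|D| = √(25² + 1000²) ≈ 1000.3, ∠D ≈ 88.57°
|L| = 1.4142e+06 / 1000.3 ≈ 1413.8

1.41e+03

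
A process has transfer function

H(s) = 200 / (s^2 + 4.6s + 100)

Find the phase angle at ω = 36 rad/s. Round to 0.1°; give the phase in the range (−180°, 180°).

-172.1°

At s = jω = j36:
quadratic: (j36)² + 4.6·j36 + 100 = -1196 + j165.6 → |·| ≈ 1207.4, ∠ ≈ 172.12°
∠H = 0.00° − 172.12° = -172.12°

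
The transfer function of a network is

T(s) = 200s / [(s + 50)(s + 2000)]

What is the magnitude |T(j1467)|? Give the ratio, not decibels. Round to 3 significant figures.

0.0806

At s = jω = j1467:
zero at origin: s = j1467 → |·| = 1467, ∠ = 90.00°
pole (s+50): 50 + j1467 → |·| = √(50²+1467²) = √2154589 ≈ 1467.9, ∠ = arctan(1467/50) ≈ 88.05°
pole (s+2000): 2000 + j1467 → |·| = √(2000²+1467²) = √6152089 ≈ 2480.3, ∠ = arctan(1467/2000) ≈ 36.26°
|T| = 200 · 1467 / 3.6408e+06 ≈ 0.080587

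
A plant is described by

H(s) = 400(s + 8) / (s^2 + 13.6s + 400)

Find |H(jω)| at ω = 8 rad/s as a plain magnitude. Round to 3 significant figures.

12.8

At s = jω = j8:
zero (s+8): 8 + j8 → |·| = √(8²+8²) = √128 ≈ 11.314, ∠ = arctan(8/8) ≈ 45.00°
quadratic: (j8)² + 13.6·j8 + 400 = 336 + j108.8 → |·| ≈ 353.18, ∠ ≈ 17.94°
|H| = 400 · 11.314 / 353.18 ≈ 12.814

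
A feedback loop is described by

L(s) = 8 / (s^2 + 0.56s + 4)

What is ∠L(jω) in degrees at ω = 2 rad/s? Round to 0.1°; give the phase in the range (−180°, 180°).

-90.0°

At s = jω = j2:
quadratic: (j2)² + 0.56·j2 + 4 = 0 + j1.12 → |·| ≈ 1.12, ∠ ≈ 90.00°
∠L = 0.00° − 90.00° = -90.00°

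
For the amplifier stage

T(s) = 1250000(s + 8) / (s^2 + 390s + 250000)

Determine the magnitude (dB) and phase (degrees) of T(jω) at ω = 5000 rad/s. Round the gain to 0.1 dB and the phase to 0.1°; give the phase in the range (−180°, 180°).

48.0 dB, -85.6°

At s = jω = j5000:
zero (s+8): 8 + j5000 → |·| = √(8²+5000²) = √25000064 ≈ 5000, ∠ = arctan(5000/8) ≈ 89.91°
quadratic: (j5000)² + 390·j5000 + 250000 = -24750000 + j1950000 → |·| ≈ 2.4827e+07, ∠ ≈ 175.50°
|T| = 1250000 · 5000 / 2.4827e+07 ≈ 251.74
Gain = 20 log₁₀(251.74) ≈ 48.02 dB
∠T = 89.91° − 175.50° = -85.59°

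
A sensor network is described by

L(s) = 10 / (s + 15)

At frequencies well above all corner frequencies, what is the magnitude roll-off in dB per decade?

Each pole contributes −20 dB/decade at high frequency; each zero contributes +20 dB/decade.
Net: 0 zero(s) − 1 pole(s) → -20 dB/decade.

-20 dB/decade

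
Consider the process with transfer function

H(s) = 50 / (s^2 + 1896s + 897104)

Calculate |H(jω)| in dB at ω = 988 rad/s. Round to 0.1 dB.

-91.5 dB

Substitute s = j988:
Numerator: 50 = 50 + j0
Denominator: (j988)^2 + 1896(j988) + 897104 = -79040 + j1873248
|N| = √(50² + 0²) ≈ 50, ∠N ≈ 0.00°
|D| = √(79040² + 1873248²) ≈ 1.8749e+06, ∠D ≈ 92.42°
|H| = 50 / 1.8749e+06 ≈ 2.6668e-05
Gain = 20 log₁₀(2.6668e-05) ≈ -91.48 dB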